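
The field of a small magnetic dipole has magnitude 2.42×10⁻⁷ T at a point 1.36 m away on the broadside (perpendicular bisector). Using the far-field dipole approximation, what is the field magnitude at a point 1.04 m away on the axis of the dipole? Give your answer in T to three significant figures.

B ≈ 1.08×10⁻⁶ T

Dipole fields scale as 1/r³ in the far field.
The axial field is twice the equatorial field at the same r, so the geometry factor is 2/1.
B₂ = B₁ · (2/1) · (r₁/r₂)³ = 2.42×10⁻⁷ · 2 · (1.36/1.04)³.
(r₁/r₂)³ = (1.308)³ = 2.236.
B₂ ≈ 1.082×10⁻⁶ T.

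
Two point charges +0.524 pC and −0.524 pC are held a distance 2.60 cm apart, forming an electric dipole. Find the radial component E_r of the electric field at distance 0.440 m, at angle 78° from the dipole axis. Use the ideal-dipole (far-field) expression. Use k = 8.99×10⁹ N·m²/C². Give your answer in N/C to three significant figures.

Dipole moment p = qd = (5.24×10⁻¹³ C)(0.0260 m) = 1.362×10⁻¹⁴ C·m.
For a dipole, E_r = (2kp cosθ)/r³.
kp/r³ = (8.99×10⁹)(1.362×10⁻¹⁴)/(0.440)³ = 0.001437 N/C.
E_r = 2·0.001437·cos78° = 5.977×10⁻⁴ N/C.

E_r ≈ 5.98×10⁻⁴ N/C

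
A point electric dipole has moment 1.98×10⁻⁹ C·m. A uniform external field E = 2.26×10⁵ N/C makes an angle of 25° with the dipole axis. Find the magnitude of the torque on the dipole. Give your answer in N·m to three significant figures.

Torque on an electric dipole: τ = pE sinθ.
τ = (1.98×10⁻⁹)(2.26×10⁵)·sin25° = 1.891×10⁻⁴ N·m.

τ ≈ 1.89×10⁻⁴ N·m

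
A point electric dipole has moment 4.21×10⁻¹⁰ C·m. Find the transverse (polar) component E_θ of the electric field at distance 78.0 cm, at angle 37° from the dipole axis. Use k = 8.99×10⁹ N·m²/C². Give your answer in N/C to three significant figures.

For a dipole, E_θ = (kp sinθ)/r³.
kp/r³ = (8.99×10⁹)(4.21×10⁻¹⁰)/(0.780)³ = 7.976 N/C.
E_θ = 7.976·sin37° = 4.800 N/C.

E_θ ≈ 4.80 N/C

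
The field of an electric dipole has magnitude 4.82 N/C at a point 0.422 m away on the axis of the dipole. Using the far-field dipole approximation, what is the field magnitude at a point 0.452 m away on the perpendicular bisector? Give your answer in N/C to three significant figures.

Dipole fields scale as 1/r³ in the far field.
The axial field is twice the equatorial field at the same r, so the geometry factor is 1/2.
E₂ = E₁ · (1/2) · (r₁/r₂)³ = 4.82 · 0.5 · (0.422/0.452)³.
(r₁/r₂)³ = (0.9336)³ = 0.8138.
E₂ ≈ 1.961 N/C.

E ≈ 1.96 N/C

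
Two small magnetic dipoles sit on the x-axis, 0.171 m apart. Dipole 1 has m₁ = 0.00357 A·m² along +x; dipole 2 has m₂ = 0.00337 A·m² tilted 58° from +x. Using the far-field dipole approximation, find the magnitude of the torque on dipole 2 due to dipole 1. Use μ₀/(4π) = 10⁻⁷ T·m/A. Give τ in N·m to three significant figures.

τ ≈ 4.08×10⁻¹⁰ N·m

Dipole B is on the axis of dipole A, so B₁ there is axial: B₁ = (μ₀/4π)·2m₁/r³ along +x.
B₁ = 2(10⁻⁷)(0.00357)/(0.171)³ = 1.428×10⁻⁷ T.
τ = m₂ B₁ sinθ.
τ = (0.00337)(1.428×10⁻⁷)·sin58° = 4.081×10⁻¹⁰ N·m.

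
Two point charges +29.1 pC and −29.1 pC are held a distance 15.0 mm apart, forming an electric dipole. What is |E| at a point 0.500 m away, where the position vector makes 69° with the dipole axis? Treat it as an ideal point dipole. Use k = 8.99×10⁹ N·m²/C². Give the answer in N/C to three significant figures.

Dipole moment p = qd = (2.91×10⁻¹¹ C)(0.0150 m) = 4.365×10⁻¹³ C·m.
At angle θ the dipole field magnitude is E = (kp/r³)·√(1 + 3cos²θ).
kp/r³ = (8.99×10⁹)(4.365×10⁻¹³) / (0.500)³ = 0.03139 N/C.
√(1 + 3cos²69°) = √(1 + 3·0.1284) = √1.3853 ≈ 1.1770.
E ≈ 0.03139 × 1.177 = 0.03695 N/C.

E ≈ 0.0369 N/C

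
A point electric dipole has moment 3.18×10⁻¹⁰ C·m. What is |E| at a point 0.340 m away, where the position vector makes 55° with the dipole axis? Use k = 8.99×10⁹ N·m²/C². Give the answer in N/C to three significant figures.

E ≈ 103 N/C

At angle θ the dipole field magnitude is E = (kp/r³)·√(1 + 3cos²θ).
kp/r³ = (8.99×10⁹)(3.18×10⁻¹⁰) / (0.340)³ = 72.74 N/C.
√(1 + 3cos²55°) = √(1 + 3·0.3290) = √1.9870 ≈ 1.4096.
E ≈ 72.74 × 1.410 = 102.5 N/C.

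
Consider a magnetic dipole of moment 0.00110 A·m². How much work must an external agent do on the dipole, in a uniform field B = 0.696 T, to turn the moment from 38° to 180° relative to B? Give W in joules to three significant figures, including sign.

W_ext = ΔU = −mB cosθ₂ + mB cosθ₁ = mB(cosθ₁ − cosθ₂).
W = (0.00110)(0.696)·(cos38° − cos180°) = (7.656×10⁻⁴)·(+1.7880) = 0.001369 J.

W ≈ 0.00137 J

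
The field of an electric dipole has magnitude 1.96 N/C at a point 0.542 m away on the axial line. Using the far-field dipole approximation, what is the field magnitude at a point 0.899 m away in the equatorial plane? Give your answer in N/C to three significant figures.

Dipole fields scale as 1/r³ in the far field.
The axial field is twice the equatorial field at the same r, so the geometry factor is 1/2.
E₂ = E₁ · (1/2) · (r₁/r₂)³ = 1.96 · 0.5 · (0.542/0.899)³.
(r₁/r₂)³ = (0.6029)³ = 0.2191.
E₂ ≈ 0.2148 N/C.

E ≈ 0.215 N/C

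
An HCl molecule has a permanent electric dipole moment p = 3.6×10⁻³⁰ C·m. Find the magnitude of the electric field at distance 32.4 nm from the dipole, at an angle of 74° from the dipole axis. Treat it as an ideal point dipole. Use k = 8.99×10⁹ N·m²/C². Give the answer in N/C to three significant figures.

At angle θ the dipole field magnitude is E = (kp/r³)·√(1 + 3cos²θ).
kp/r³ = (8.99×10⁹)(3.60×10⁻³⁰) / (3.24×10⁻⁸)³ = 951.5 N/C.
√(1 + 3cos²74°) = √(1 + 3·0.0760) = √1.2279 ≈ 1.1081.
E ≈ 951.5 × 1.108 = 1054 N/C.

E ≈ 1050 N/C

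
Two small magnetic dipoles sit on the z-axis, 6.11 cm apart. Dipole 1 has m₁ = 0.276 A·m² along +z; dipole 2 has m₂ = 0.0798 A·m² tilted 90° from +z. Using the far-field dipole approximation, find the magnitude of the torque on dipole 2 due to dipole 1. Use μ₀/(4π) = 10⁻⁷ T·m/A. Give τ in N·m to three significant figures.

Dipole B is on the axis of dipole A, so B₁ there is axial: B₁ = (μ₀/4π)·2m₁/r³ along +z.
B₁ = 2(10⁻⁷)(0.276)/(0.0611)³ = 2.420×10⁻⁴ T.
τ = m₂ B₁ sinθ.
τ = (0.0798)(2.420×10⁻⁴)·sin90° = 1.931×10⁻⁵ N·m.

τ ≈ 1.93×10⁻⁵ N·m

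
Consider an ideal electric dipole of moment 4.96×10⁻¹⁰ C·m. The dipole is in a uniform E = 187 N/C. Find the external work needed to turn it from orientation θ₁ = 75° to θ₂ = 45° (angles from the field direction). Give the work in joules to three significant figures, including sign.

W_ext = ΔU = U(θ₂) − U(θ₁) = −pE cosθ₂ − (−pE cosθ₁) = pE(cosθ₁ − cosθ₂).
W = (4.96×10⁻¹⁰)(187)·(cos75° − cos45°) = (9.275×10⁻⁸)·(-0.4483) = -4.158×10⁻⁸ J.

W ≈ -4.16×10⁻⁸ J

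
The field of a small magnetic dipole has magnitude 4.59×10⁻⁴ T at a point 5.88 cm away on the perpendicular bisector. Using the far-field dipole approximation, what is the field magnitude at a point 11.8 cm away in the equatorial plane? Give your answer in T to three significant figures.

Dipole fields scale as 1/r³ in the far field; the geometry is the same at both points.
B₂ = B₁ · (r₁/r₂)³ = 4.59×10⁻⁴ · (5.88/11.8)³.
(r₁/r₂)³ = (0.4983)³ = 0.1237.
B₂ ≈ 5.679×10⁻⁵ T.

B ≈ 5.68×10⁻⁵ T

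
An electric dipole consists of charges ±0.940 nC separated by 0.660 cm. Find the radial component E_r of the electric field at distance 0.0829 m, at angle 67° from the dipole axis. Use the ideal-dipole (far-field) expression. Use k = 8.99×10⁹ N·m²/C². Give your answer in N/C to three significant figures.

E_r ≈ 76.5 N/C

Dipole moment p = qd = (9.40×10⁻¹⁰ C)(0.00660 m) = 6.204×10⁻¹² C·m.
For a dipole, E_r = (2kp cosθ)/r³.
kp/r³ = (8.99×10⁹)(6.204×10⁻¹²)/(0.0829)³ = 97.90 N/C.
E_r = 2·97.90·cos67° = 76.50 N/C.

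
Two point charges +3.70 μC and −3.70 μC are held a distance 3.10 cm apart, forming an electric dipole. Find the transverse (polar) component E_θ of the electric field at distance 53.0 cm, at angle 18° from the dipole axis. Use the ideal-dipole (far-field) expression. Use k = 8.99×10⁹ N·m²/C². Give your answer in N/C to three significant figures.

Dipole moment p = qd = (3.70×10⁻⁶ C)(0.0310 m) = 1.147×10⁻⁷ C·m.
For a dipole, E_θ = (kp sinθ)/r³.
kp/r³ = (8.99×10⁹)(1.147×10⁻⁷)/(0.530)³ = 6926 N/C.
E_θ = 6926·sin18° = 2140 N/C.

E_θ ≈ 2140 N/C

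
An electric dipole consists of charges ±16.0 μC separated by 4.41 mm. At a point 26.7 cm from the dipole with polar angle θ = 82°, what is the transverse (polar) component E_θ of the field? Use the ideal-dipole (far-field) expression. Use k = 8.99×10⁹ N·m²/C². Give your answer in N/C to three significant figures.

Dipole moment p = qd = (1.60×10⁻⁵ C)(0.00441 m) = 7.056×10⁻⁸ C·m.
For a dipole, E_θ = (kp sinθ)/r³.
kp/r³ = (8.99×10⁹)(7.056×10⁻⁸)/(0.267)³ = 3.333×10⁴ N/C.
E_θ = 3.333×10⁴·sin82° = 3.300×10⁴ N/C.

E_θ ≈ 3.30×10⁴ N/C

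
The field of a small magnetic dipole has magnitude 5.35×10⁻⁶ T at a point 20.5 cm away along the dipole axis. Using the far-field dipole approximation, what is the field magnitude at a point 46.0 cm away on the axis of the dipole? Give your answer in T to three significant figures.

B ≈ 4.74×10⁻⁷ T

Dipole fields scale as 1/r³ in the far field; the geometry is the same at both points.
B₂ = B₁ · (r₁/r₂)³ = 5.35×10⁻⁶ · (20.5/46.0)³.
(r₁/r₂)³ = (0.4457)³ = 0.08851.
B₂ ≈ 4.735×10⁻⁷ T.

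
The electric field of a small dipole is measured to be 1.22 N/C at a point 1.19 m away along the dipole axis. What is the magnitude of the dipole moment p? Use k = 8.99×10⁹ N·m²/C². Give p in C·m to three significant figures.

p ≈ 1.14×10⁻¹⁰ C·m

On axis E = 2kp/r³, so p = Er³/(2k).
p = (1.22)·(1.19)³ / (2·8.99×10⁹) = 1.143×10⁻¹⁰ C·m.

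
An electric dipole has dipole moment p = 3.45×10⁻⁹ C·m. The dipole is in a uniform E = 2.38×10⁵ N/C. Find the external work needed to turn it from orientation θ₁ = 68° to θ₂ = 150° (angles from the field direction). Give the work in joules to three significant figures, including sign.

W_ext = ΔU = U(θ₂) − U(θ₁) = −pE cosθ₂ − (−pE cosθ₁) = pE(cosθ₁ − cosθ₂).
W = (3.45×10⁻⁹)(2.38×10⁵)·(cos68° − cos150°) = (8.211×10⁻⁴)·(+1.2406) = 0.001019 J.

W ≈ 0.00102 J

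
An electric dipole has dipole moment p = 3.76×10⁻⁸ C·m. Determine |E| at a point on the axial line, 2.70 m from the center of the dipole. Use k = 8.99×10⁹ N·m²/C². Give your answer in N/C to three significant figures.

On the dipole axis E = 2kp/r³.
E = 2·(8.99×10⁹)(3.76×10⁻⁸) / (2.70)³ = 34.35 N/C.

E ≈ 34.3 N/C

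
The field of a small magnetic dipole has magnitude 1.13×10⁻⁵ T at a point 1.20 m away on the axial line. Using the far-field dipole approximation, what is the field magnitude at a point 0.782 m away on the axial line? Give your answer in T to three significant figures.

Dipole fields scale as 1/r³ in the far field; the geometry is the same at both points.
B₂ = B₁ · (r₁/r₂)³ = 1.13×10⁻⁵ · (1.20/0.782)³.
(r₁/r₂)³ = (1.535)³ = 3.613.
B₂ ≈ 4.083×10⁻⁵ T.

B ≈ 4.08×10⁻⁵ T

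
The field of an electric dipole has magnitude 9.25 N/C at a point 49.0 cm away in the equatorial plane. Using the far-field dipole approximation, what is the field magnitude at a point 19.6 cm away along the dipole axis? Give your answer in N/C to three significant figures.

E ≈ 289 N/C

Dipole fields scale as 1/r³ in the far field.
The axial field is twice the equatorial field at the same r, so the geometry factor is 2/1.
E₂ = E₁ · (2/1) · (r₁/r₂)³ = 9.25 · 2 · (49.0/19.6)³.
(r₁/r₂)³ = (2.5)³ = 15.62.
E₂ ≈ 289.1 N/C.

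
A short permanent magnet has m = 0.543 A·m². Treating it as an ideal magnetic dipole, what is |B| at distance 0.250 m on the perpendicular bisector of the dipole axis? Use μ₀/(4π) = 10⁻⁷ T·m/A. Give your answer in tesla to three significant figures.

In the equatorial plane B = (μ₀/4π)·m/r³ (half the axial value).
B = (10⁻⁷)·(0.543) / (0.250)³ = 3.475×10⁻⁶ T.

B ≈ 3.48×10⁻⁶ T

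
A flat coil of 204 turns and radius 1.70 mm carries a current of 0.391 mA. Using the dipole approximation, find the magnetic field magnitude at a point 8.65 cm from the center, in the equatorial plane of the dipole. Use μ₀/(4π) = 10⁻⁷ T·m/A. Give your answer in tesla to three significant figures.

B ≈ 1.12×10⁻¹⁰ T

m = NIA = NIπa² = 204·(3.91×10⁻⁴)·π·(0.00170)² = 7.242×10⁻⁷ A·m².
In the equatorial plane B = (μ₀/4π)·m/r³ (half the axial value).
B = (10⁻⁷)·(7.242×10⁻⁷) / (0.0865)³ = 1.119×10⁻¹⁰ T.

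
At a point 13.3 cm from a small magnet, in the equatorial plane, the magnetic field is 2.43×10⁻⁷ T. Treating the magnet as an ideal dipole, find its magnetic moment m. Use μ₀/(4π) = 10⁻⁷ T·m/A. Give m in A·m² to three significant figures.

m ≈ 0.00572 A·m²

In the equatorial plane B = (μ₀/4π)·m/r³, so m = Br³·4π/(μ₀).
m = (2.43×10⁻⁷)·(0.133)³ / (10⁻⁷) = 0.005717 A·m².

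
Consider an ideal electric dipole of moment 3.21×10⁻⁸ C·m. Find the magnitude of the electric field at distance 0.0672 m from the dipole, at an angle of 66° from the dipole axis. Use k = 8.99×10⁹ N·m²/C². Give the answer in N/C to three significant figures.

At angle θ the dipole field magnitude is E = (kp/r³)·√(1 + 3cos²θ).
kp/r³ = (8.99×10⁹)(3.21×10⁻⁸) / (0.0672)³ = 9.509×10⁵ N/C.
√(1 + 3cos²66°) = √(1 + 3·0.1654) = √1.4963 ≈ 1.2232.
E ≈ 9.509×10⁵ × 1.223 = 1.163×10⁶ N/C.

E ≈ 1.16×10⁶ N/C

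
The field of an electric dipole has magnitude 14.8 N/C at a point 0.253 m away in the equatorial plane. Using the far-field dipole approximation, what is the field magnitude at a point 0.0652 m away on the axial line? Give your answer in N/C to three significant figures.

E ≈ 1730 N/C

Dipole fields scale as 1/r³ in the far field.
The axial field is twice the equatorial field at the same r, so the geometry factor is 2/1.
E₂ = E₁ · (2/1) · (r₁/r₂)³ = 14.8 · 2 · (0.253/0.0652)³.
(r₁/r₂)³ = (3.88)³ = 58.43.
E₂ ≈ 1729 N/C.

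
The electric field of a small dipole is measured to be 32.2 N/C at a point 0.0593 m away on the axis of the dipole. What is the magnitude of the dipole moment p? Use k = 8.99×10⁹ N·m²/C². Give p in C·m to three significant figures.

p ≈ 3.73×10⁻¹³ C·m

On axis E = 2kp/r³, so p = Er³/(2k).
p = (32.2)·(0.0593)³ / (2·8.99×10⁹) = 3.734×10⁻¹³ C·m.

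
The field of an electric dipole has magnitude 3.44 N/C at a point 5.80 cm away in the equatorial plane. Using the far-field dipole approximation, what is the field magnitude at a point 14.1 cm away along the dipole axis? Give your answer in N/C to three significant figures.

Dipole fields scale as 1/r³ in the far field.
The axial field is twice the equatorial field at the same r, so the geometry factor is 2/1.
E₂ = E₁ · (2/1) · (r₁/r₂)³ = 3.44 · 2 · (5.80/14.1)³.
(r₁/r₂)³ = (0.4113)³ = 0.0696.
E₂ ≈ 0.4789 N/C.

E ≈ 0.479 N/C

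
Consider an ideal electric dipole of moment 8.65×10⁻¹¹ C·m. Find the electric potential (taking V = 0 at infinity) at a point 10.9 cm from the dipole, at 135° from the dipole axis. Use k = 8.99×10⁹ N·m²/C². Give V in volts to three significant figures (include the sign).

V ≈ -46.3 V

The dipole potential is V = kp cosθ / r².
V = (8.99×10⁹)(8.65×10⁻¹¹)·cos135° / (0.109)² = -46.28 V.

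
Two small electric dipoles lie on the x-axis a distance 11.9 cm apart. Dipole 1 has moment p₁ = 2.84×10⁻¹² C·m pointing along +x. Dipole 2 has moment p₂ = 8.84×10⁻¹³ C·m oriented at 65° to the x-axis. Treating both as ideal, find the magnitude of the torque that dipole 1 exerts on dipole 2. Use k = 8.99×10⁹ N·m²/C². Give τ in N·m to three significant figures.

The second dipole sits on the axis of the first, so the field there is axial: E₁ = 2kp₁/r³ along +x.
E₁ = 2(8.99×10⁹)(2.84×10⁻¹²)/(0.119)³ = 30.30 N/C.
Torque on the second dipole: τ = p₂ E₁ sinθ.
τ = (8.84×10⁻¹³)(30.30)·sin65° = 2.428×10⁻¹¹ N·m.

τ ≈ 2.43×10⁻¹¹ N·m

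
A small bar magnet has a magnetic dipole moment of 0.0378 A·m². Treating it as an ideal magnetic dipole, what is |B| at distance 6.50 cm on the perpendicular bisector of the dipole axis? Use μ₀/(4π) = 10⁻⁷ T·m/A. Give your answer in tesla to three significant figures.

B ≈ 1.38×10⁻⁵ T

In the equatorial plane B = (μ₀/4π)·m/r³ (half the axial value).
B = (10⁻⁷)·(0.0378) / (0.0650)³ = 1.376×10⁻⁵ T.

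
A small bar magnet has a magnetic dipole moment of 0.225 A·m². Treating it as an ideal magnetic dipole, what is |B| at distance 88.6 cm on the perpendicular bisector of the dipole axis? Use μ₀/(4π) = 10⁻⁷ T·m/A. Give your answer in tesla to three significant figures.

B ≈ 3.24×10⁻⁸ T

In the equatorial plane B = (μ₀/4π)·m/r³ (half the axial value).
B = (10⁻⁷)·(0.225) / (0.886)³ = 3.235×10⁻⁸ T.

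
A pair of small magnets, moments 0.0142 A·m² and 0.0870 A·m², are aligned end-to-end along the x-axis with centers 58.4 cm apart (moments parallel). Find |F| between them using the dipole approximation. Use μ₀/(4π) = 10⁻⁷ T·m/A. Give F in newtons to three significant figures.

On-axis B of dipole 1: B = (μ₀/4π)·2m₁/r³. Force on dipole 2: F = m₂·dB/dr.
dB/dr = −(μ₀/4π)·6m₁/r⁴, so |F| = (μ₀/4π)·6m₁m₂/r⁴.
F = 6(10⁻⁷)(0.0142)(0.0870)/(0.584)⁴ = 6.372×10⁻⁹ N.

F ≈ 6.37×10⁻⁹ N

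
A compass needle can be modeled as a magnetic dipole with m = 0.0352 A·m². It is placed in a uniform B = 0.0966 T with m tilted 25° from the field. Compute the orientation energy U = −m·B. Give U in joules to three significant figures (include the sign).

U ≈ -0.00308 J

U = −m·B = −mB cosθ.
U = −(0.0352)(0.0966)·cos25° = -0.003082 J.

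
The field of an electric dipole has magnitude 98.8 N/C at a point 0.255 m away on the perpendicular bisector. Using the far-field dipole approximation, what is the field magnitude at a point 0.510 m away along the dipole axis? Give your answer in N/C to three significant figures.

Dipole fields scale as 1/r³ in the far field.
The axial field is twice the equatorial field at the same r, so the geometry factor is 2/1.
E₂ = E₁ · (2/1) · (r₁/r₂)³ = 98.8 · 2 · (0.255/0.510)³.
(r₁/r₂)³ = (0.5)³ = 0.125.
E₂ ≈ 24.70 N/C.

E ≈ 24.7 N/C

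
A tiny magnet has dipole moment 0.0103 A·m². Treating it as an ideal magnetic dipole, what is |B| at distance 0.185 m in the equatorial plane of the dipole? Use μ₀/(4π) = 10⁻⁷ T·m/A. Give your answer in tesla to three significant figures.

B ≈ 1.63×10⁻⁷ T

In the equatorial plane B = (μ₀/4π)·m/r³ (half the axial value).
B = (10⁻⁷)·(0.0103) / (0.185)³ = 1.627×10⁻⁷ T.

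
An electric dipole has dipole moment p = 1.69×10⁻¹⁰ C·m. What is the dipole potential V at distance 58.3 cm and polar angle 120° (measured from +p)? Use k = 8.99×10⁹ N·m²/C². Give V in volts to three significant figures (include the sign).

The dipole potential is V = kp cosθ / r².
V = (8.99×10⁹)(1.69×10⁻¹⁰)·cos120° / (0.583)² = -2.235 V.

V ≈ -2.24 V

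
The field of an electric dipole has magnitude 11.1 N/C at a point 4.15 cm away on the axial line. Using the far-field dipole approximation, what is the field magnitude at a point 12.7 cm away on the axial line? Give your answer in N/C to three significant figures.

E ≈ 0.387 N/C

Dipole fields scale as 1/r³ in the far field; the geometry is the same at both points.
E₂ = E₁ · (r₁/r₂)³ = 11.1 · (4.15/12.7)³.
(r₁/r₂)³ = (0.3268)³ = 0.03489.
E₂ ≈ 0.3873 N/C.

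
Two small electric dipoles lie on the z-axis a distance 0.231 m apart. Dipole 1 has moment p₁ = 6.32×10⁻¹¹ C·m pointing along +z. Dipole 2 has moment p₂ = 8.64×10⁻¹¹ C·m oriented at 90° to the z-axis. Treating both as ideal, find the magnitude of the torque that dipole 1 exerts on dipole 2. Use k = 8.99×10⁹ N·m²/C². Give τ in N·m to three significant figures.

The second dipole sits on the axis of the first, so the field there is axial: E₁ = 2kp₁/r³ along +z.
E₁ = 2(8.99×10⁹)(6.32×10⁻¹¹)/(0.231)³ = 92.19 N/C.
Torque on the second dipole: τ = p₂ E₁ sinθ.
τ = (8.64×10⁻¹¹)(92.19)·sin90° = 7.965×10⁻⁹ N·m.

τ ≈ 7.96×10⁻⁹ N·m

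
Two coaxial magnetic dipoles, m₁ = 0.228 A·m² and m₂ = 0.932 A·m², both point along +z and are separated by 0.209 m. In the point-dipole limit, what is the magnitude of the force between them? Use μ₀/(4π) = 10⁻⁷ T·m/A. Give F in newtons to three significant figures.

On-axis B of dipole 1: B = (μ₀/4π)·2m₁/r³. Force on dipole 2: F = m₂·dB/dr.
dB/dr = −(μ₀/4π)·6m₁/r⁴, so |F| = (μ₀/4π)·6m₁m₂/r⁴.
F = 6(10⁻⁷)(0.228)(0.932)/(0.209)⁴ = 6.682×10⁻⁵ N.

F ≈ 6.68×10⁻⁵ N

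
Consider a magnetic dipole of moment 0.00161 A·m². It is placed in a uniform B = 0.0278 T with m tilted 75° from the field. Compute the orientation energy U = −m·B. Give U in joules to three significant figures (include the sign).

U = −m·B = −mB cosθ.
U = −(0.00161)(0.0278)·cos75° = -1.158×10⁻⁵ J.

U ≈ -1.16×10⁻⁵ J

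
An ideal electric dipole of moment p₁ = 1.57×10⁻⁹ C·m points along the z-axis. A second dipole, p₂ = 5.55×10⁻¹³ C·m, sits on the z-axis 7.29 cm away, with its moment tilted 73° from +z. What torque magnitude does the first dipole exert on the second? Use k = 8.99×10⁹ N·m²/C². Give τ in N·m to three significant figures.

τ ≈ 3.87×10⁻⁸ N·m

The second dipole sits on the axis of the first, so the field there is axial: E₁ = 2kp₁/r³ along +z.
E₁ = 2(8.99×10⁹)(1.57×10⁻⁹)/(0.0729)³ = 7.286×10⁴ N/C.
Torque on the second dipole: τ = p₂ E₁ sinθ.
τ = (5.55×10⁻¹³)(7.286×10⁴)·sin73° = 3.867×10⁻⁸ N·m.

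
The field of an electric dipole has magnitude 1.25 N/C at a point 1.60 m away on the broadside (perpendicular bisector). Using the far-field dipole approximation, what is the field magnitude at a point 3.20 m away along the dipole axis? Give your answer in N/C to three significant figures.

Dipole fields scale as 1/r³ in the far field.
The axial field is twice the equatorial field at the same r, so the geometry factor is 2/1.
E₂ = E₁ · (2/1) · (r₁/r₂)³ = 1.25 · 2 · (1.60/3.20)³.
(r₁/r₂)³ = (0.5)³ = 0.125.
E₂ ≈ 0.3125 N/C.

E ≈ 0.312 N/C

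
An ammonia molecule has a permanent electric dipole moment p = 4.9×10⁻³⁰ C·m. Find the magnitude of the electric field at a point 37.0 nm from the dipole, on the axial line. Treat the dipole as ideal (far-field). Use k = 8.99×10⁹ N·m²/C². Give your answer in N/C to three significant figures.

E ≈ 1740 N/C

On the dipole axis E = 2kp/r³.
E = 2·(8.99×10⁹)(4.90×10⁻³⁰) / (3.70×10⁻⁸)³ = 1739 N/C.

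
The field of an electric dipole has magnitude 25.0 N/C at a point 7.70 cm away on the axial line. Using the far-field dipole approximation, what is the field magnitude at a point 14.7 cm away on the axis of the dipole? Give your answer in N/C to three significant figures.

Dipole fields scale as 1/r³ in the far field; the geometry is the same at both points.
E₂ = E₁ · (r₁/r₂)³ = 25.0 · (7.70/14.7)³.
(r₁/r₂)³ = (0.5238)³ = 0.1437.
E₂ ≈ 3.593 N/C.

E ≈ 3.59 N/C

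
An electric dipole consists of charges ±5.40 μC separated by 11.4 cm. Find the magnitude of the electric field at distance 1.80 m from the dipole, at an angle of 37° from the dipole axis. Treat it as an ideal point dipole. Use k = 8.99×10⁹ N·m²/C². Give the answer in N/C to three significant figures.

Dipole moment p = qd = (5.40×10⁻⁶ C)(0.114 m) = 6.156×10⁻⁷ C·m.
At angle θ the dipole field magnitude is E = (kp/r³)·√(1 + 3cos²θ).
kp/r³ = (8.99×10⁹)(6.156×10⁻⁷) / (1.80)³ = 948.9 N/C.
√(1 + 3cos²37°) = √(1 + 3·0.6378) = √2.9135 ≈ 1.7069.
E ≈ 948.9 × 1.707 = 1620 N/C.

E ≈ 1620 N/C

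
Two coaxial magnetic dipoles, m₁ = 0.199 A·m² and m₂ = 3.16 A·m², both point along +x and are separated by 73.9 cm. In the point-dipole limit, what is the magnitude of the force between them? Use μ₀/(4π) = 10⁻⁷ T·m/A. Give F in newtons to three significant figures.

F ≈ 1.27×10⁻⁶ N

On-axis B of dipole 1: B = (μ₀/4π)·2m₁/r³. Force on dipole 2: F = m₂·dB/dr.
dB/dr = −(μ₀/4π)·6m₁/r⁴, so |F| = (μ₀/4π)·6m₁m₂/r⁴.
F = 6(10⁻⁷)(0.199)(3.16)/(0.739)⁴ = 1.265×10⁻⁶ N.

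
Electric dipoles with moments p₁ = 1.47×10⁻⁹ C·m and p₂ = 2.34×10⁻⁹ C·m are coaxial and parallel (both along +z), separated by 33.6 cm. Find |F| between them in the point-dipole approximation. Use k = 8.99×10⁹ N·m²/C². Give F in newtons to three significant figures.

F ≈ 1.46×10⁻⁵ N

On-axis field of dipole 1 at distance r: E = 2kp₁/r³. Force on dipole 2 is F = p₂·dE/dr (gradient along axis).
dE/dr = −6kp₁/r⁴, so |F| = 6kp₁p₂/r⁴ (attractive for aligned moments).
F = 6(8.99×10⁹)(1.47×10⁻⁹)(2.34×10⁻⁹)/(0.336)⁴ = 1.456×10⁻⁵ N.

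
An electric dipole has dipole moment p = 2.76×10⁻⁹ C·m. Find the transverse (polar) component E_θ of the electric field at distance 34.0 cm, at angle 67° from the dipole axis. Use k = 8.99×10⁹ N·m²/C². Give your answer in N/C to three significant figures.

E_θ ≈ 581 N/C

For a dipole, E_θ = (kp sinθ)/r³.
kp/r³ = (8.99×10⁹)(2.76×10⁻⁹)/(0.340)³ = 631.3 N/C.
E_θ = 631.3·sin67° = 581.1 N/C.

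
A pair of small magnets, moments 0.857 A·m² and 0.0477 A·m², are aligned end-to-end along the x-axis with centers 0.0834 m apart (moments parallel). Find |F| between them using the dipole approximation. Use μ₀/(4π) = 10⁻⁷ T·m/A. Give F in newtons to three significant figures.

F ≈ 5.07×10⁻⁴ N

On-axis B of dipole 1: B = (μ₀/4π)·2m₁/r³. Force on dipole 2: F = m₂·dB/dr.
dB/dr = −(μ₀/4π)·6m₁/r⁴, so |F| = (μ₀/4π)·6m₁m₂/r⁴.
F = 6(10⁻⁷)(0.857)(0.0477)/(0.0834)⁴ = 5.070×10⁻⁴ N.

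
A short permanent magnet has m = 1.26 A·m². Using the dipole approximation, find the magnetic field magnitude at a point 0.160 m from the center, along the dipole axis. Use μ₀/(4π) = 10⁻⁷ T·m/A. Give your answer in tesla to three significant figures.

B ≈ 6.15×10⁻⁵ T

On axis B = (μ₀/4π)·2m/r³.
B = 2·(10⁻⁷)·(1.26) / (0.160)³ = 6.152×10⁻⁵ T.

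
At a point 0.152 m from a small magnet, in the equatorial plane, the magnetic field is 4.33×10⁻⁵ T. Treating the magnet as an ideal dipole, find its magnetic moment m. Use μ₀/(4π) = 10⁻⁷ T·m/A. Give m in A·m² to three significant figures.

m ≈ 1.52 A·m²

In the equatorial plane B = (μ₀/4π)·m/r³, so m = Br³·4π/(μ₀).
m = (4.33×10⁻⁵)·(0.152)³ / (10⁻⁷) = 1.521 A·m².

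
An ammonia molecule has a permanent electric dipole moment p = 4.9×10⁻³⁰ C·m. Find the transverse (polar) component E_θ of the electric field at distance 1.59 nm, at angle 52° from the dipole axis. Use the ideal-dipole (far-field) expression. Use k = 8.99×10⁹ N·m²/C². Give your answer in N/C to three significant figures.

E_θ ≈ 8.64×10⁶ N/C

For a dipole, E_θ = (kp sinθ)/r³.
kp/r³ = (8.99×10⁹)(4.90×10⁻³⁰)/(1.59×10⁻⁹)³ = 1.096×10⁷ N/C.
E_θ = 1.096×10⁷·sin52° = 8.636×10⁶ N/C.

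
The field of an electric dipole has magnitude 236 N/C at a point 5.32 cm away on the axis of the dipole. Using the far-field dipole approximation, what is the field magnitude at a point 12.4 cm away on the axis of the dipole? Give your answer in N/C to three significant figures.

Dipole fields scale as 1/r³ in the far field; the geometry is the same at both points.
E₂ = E₁ · (r₁/r₂)³ = 236 · (5.32/12.4)³.
(r₁/r₂)³ = (0.429)³ = 0.07897.
E₂ ≈ 18.64 N/C.

E ≈ 18.6 N/C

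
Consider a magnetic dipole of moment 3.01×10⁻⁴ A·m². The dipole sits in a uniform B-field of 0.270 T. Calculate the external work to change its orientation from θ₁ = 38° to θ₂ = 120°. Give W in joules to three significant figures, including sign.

W_ext = ΔU = −mB cosθ₂ + mB cosθ₁ = mB(cosθ₁ − cosθ₂).
W = (3.01×10⁻⁴)(0.270)·(cos38° − cos120°) = (8.127×10⁻⁵)·(+1.2880) = 1.047×10⁻⁴ J.

W ≈ 1.05×10⁻⁴ J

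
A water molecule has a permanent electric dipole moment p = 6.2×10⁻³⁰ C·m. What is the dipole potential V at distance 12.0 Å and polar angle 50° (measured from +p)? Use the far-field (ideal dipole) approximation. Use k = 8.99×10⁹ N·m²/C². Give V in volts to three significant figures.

The dipole potential is V = kp cosθ / r².
V = (8.99×10⁹)(6.20×10⁻³⁰)·cos50° / (1.20×10⁻⁹)² = 0.02488 V.

V ≈ 0.0249 V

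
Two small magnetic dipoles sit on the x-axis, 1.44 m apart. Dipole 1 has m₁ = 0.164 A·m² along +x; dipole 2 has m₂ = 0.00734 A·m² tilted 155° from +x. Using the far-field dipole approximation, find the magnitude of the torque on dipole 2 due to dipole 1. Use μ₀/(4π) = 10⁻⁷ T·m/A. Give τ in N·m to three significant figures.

Dipole B is on the axis of dipole A, so B₁ there is axial: B₁ = (μ₀/4π)·2m₁/r³ along +x.
B₁ = 2(10⁻⁷)(0.164)/(1.44)³ = 1.098×10⁻⁸ T.
τ = m₂ B₁ sinθ.
τ = (0.00734)(1.098×10⁻⁸)·sin155° = 3.407×10⁻¹¹ N·m.

τ ≈ 3.41×10⁻¹¹ N·m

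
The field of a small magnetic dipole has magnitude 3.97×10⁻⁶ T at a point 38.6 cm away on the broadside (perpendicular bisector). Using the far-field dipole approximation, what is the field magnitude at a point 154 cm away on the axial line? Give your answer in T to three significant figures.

Dipole fields scale as 1/r³ in the far field.
The axial field is twice the equatorial field at the same r, so the geometry factor is 2/1.
B₂ = B₁ · (2/1) · (r₁/r₂)³ = 3.97×10⁻⁶ · 2 · (38.6/154)³.
(r₁/r₂)³ = (0.2506)³ = 0.01575.
B₂ ≈ 1.250×10⁻⁷ T.

B ≈ 1.25×10⁻⁷ T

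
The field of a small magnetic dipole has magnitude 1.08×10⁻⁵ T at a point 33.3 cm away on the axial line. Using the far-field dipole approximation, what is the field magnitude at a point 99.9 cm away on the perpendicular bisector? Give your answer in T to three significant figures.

B ≈ 2.00×10⁻⁷ T

Dipole fields scale as 1/r³ in the far field.
The axial field is twice the equatorial field at the same r, so the geometry factor is 1/2.
B₂ = B₁ · (1/2) · (r₁/r₂)³ = 1.08×10⁻⁵ · 0.5 · (33.3/99.9)³.
(r₁/r₂)³ = (0.3333)³ = 0.03704.
B₂ ≈ 2.000×10⁻⁷ T.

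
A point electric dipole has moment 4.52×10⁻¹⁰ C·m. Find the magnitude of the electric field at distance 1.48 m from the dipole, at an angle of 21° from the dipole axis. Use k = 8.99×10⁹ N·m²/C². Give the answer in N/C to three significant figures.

At angle θ the dipole field magnitude is E = (kp/r³)·√(1 + 3cos²θ).
kp/r³ = (8.99×10⁹)(4.52×10⁻¹⁰) / (1.48)³ = 1.253 N/C.
√(1 + 3cos²21°) = √(1 + 3·0.8716) = √3.6147 ≈ 1.9012.
E ≈ 1.253 × 1.901 = 2.383 N/C.

E ≈ 2.38 N/C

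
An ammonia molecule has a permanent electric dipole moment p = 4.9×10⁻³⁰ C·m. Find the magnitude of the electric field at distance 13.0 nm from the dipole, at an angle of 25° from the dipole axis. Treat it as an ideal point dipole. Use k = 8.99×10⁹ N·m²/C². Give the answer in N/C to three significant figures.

At angle θ the dipole field magnitude is E = (kp/r³)·√(1 + 3cos²θ).
kp/r³ = (8.99×10⁹)(4.90×10⁻³⁰) / (1.30×10⁻⁸)³ = 2.005×10⁴ N/C.
√(1 + 3cos²25°) = √(1 + 3·0.8214) = √3.4642 ≈ 1.8612.
E ≈ 2.005×10⁴ × 1.861 = 3.732×10⁴ N/C.

E ≈ 3.73×10⁴ N/C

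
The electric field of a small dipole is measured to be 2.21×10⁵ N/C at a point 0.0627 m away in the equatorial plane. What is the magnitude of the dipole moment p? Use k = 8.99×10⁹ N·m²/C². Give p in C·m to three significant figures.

In the equatorial plane E = kp/r³, so p = Er³/(k).
p = (2.21×10⁵)·(0.0627)³ / (8.99×10⁹) = 6.059×10⁻⁹ C·m.

p ≈ 6.06×10⁻⁹ C·m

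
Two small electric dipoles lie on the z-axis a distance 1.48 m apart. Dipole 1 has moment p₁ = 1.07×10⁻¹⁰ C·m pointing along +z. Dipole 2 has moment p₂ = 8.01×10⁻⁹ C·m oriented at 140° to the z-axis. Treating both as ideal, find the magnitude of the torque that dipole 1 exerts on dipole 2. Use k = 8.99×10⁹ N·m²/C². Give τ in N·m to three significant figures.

The second dipole sits on the axis of the first, so the field there is axial: E₁ = 2kp₁/r³ along +z.
E₁ = 2(8.99×10⁹)(1.07×10⁻¹⁰)/(1.48)³ = 0.5935 N/C.
Torque on the second dipole: τ = p₂ E₁ sinθ.
τ = (8.01×10⁻⁹)(0.5935)·sin140° = 3.056×10⁻⁹ N·m.

τ ≈ 3.06×10⁻⁹ N·m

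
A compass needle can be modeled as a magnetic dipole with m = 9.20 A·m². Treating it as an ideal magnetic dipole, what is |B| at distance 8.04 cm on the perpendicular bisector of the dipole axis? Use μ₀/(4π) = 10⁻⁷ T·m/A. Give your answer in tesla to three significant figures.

In the equatorial plane B = (μ₀/4π)·m/r³ (half the axial value).
B = (10⁻⁷)·(9.20) / (0.0804)³ = 0.001770 T.

B ≈ 0.00177 T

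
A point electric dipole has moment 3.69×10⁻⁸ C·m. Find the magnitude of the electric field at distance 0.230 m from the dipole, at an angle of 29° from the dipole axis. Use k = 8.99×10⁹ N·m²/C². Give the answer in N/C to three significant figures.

E ≈ 4.95×10⁴ N/C

At angle θ the dipole field magnitude is E = (kp/r³)·√(1 + 3cos²θ).
kp/r³ = (8.99×10⁹)(3.69×10⁻⁸) / (0.230)³ = 2.726×10⁴ N/C.
√(1 + 3cos²29°) = √(1 + 3·0.7650) = √3.2949 ≈ 1.8152.
E ≈ 2.726×10⁴ × 1.815 = 4.949×10⁴ N/C.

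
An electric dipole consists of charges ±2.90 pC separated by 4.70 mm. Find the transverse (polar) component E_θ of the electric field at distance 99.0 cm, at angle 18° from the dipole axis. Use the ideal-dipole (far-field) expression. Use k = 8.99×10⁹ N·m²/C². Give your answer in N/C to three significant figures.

E_θ ≈ 3.90×10⁻⁵ N/C

Dipole moment p = qd = (2.90×10⁻¹² C)(0.00470 m) = 1.363×10⁻¹⁴ C·m.
For a dipole, E_θ = (kp sinθ)/r³.
kp/r³ = (8.99×10⁹)(1.363×10⁻¹⁴)/(0.990)³ = 1.263×10⁻⁴ N/C.
E_θ = 1.263×10⁻⁴·sin18° = 3.902×10⁻⁵ N/C.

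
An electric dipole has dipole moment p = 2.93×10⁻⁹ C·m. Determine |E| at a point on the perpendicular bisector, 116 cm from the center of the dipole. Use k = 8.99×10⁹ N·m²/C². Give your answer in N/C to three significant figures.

E ≈ 16.9 N/C

In the equatorial plane E = kp/r³.
E = (8.99×10⁹)(2.93×10⁻⁹) / (1.16)³ = 16.88 N/C.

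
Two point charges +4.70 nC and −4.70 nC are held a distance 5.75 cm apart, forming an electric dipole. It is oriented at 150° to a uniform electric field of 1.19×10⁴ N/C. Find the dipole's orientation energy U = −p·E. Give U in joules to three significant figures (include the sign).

Dipole moment p = qd = (4.70×10⁻⁹ C)(0.0575 m) = 2.703×10⁻¹⁰ C·m.
U = −p·E = −pE cosθ.
U = −(2.703×10⁻¹⁰)(1.19×10⁴)·cos150° = 2.786×10⁻⁶ J.

U ≈ 2.79×10⁻⁶ J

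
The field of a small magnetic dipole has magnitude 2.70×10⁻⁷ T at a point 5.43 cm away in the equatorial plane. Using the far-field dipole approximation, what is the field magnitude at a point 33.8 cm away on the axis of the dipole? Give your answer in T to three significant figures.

B ≈ 2.24×10⁻⁹ T

Dipole fields scale as 1/r³ in the far field.
The axial field is twice the equatorial field at the same r, so the geometry factor is 2/1.
B₂ = B₁ · (2/1) · (r₁/r₂)³ = 2.70×10⁻⁷ · 2 · (5.43/33.8)³.
(r₁/r₂)³ = (0.1607)³ = 0.004146.
B₂ ≈ 2.239×10⁻⁹ T.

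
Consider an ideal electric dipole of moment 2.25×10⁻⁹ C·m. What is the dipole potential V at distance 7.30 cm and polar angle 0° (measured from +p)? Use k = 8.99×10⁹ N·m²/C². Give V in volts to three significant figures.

V ≈ 3800 V

The dipole potential is V = kp cosθ / r².
V = (8.99×10⁹)(2.25×10⁻⁹)·cos0° / (0.0730)² = 3796 V.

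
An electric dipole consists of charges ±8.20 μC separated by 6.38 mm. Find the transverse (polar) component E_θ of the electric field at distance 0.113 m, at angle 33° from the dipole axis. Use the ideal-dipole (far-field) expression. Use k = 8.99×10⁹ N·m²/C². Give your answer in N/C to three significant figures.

Dipole moment p = qd = (8.20×10⁻⁶ C)(0.00638 m) = 5.232×10⁻⁸ C·m.
For a dipole, E_θ = (kp sinθ)/r³.
kp/r³ = (8.99×10⁹)(5.232×10⁻⁸)/(0.113)³ = 3.260×10⁵ N/C.
E_θ = 3.260×10⁵·sin33° = 1.775×10⁵ N/C.

E_θ ≈ 1.78×10⁵ N/C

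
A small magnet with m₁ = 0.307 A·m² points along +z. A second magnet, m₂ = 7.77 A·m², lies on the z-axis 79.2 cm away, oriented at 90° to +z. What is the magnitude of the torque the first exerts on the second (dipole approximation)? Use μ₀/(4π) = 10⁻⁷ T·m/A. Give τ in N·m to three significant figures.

Dipole B is on the axis of dipole A, so B₁ there is axial: B₁ = (μ₀/4π)·2m₁/r³ along +z.
B₁ = 2(10⁻⁷)(0.307)/(0.792)³ = 1.236×10⁻⁷ T.
τ = m₂ B₁ sinθ.
τ = (7.77)(1.236×10⁻⁷)·sin90° = 9.603×10⁻⁷ N·m.

τ ≈ 9.60×10⁻⁷ N·m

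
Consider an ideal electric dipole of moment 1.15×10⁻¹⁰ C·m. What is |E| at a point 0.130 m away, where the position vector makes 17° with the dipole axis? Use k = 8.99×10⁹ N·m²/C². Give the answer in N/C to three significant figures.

At angle θ the dipole field magnitude is E = (kp/r³)·√(1 + 3cos²θ).
kp/r³ = (8.99×10⁹)(1.15×10⁻¹⁰) / (0.130)³ = 470.6 N/C.
√(1 + 3cos²17°) = √(1 + 3·0.9145) = √3.7436 ≈ 1.9348.
E ≈ 470.6 × 1.935 = 910.5 N/C.

E ≈ 910 N/C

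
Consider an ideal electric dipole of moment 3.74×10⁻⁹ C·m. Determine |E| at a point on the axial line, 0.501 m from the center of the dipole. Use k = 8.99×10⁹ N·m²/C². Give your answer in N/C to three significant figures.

On the dipole axis E = 2kp/r³.
E = 2·(8.99×10⁹)(3.74×10⁻⁹) / (0.501)³ = 534.7 N/C.

E ≈ 535 N/C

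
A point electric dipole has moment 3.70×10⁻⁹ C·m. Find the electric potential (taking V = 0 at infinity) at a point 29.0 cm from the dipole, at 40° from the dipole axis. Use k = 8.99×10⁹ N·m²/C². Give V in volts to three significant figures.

V ≈ 303 V

The dipole potential is V = kp cosθ / r².
V = (8.99×10⁹)(3.70×10⁻⁹)·cos40° / (0.290)² = 303.0 V.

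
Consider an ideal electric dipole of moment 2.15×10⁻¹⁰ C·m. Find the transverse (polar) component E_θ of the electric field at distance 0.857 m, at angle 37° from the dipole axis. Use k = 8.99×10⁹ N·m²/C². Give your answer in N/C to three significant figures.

For a dipole, E_θ = (kp sinθ)/r³.
kp/r³ = (8.99×10⁹)(2.15×10⁻¹⁰)/(0.857)³ = 3.071 N/C.
E_θ = 3.071·sin37° = 1.848 N/C.

E_θ ≈ 1.85 N/C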